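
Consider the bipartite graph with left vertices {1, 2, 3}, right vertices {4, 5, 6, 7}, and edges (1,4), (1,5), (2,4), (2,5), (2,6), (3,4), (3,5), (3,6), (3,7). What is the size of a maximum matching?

Step 1: List the neighbors of each left vertex:
  1: 4, 5
  2: 4, 5, 6
  3: 4, 5, 6, 7

Step 2: Greedily match left vertices, then look for augmenting paths:
  Match 1 -- 4
  Match 2 -- 5
  Match 3 -- 6
  No augmenting path remains.

Step 3: Verify this is maximum:
  Matching size 3 = min(|L|, |R|) = min(3, 4), which is an upper bound, so this matching is maximum.

Maximum matching: {(1,4), (2,5), (3,6)}
Size: 3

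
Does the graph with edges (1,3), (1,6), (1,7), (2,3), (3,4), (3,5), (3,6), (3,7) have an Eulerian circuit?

Step 1: Find the degree of each vertex:
  deg(1) = 3
  deg(2) = 1
  deg(3) = 6
  deg(4) = 1
  deg(5) = 1
  deg(6) = 2
  deg(7) = 2

Step 2: Count vertices with odd degree:
  Odd-degree vertices: 1, 2, 4, 5 (4 total)

Step 3: Apply Euler's theorem:
  - Eulerian circuit exists iff graph is connected and all vertices have even degree
  - Eulerian path exists iff graph is connected and has 0 or 2 odd-degree vertices

Graph has 4 odd-degree vertices (need 0 or 2).
Neither Eulerian path nor Eulerian circuit exists.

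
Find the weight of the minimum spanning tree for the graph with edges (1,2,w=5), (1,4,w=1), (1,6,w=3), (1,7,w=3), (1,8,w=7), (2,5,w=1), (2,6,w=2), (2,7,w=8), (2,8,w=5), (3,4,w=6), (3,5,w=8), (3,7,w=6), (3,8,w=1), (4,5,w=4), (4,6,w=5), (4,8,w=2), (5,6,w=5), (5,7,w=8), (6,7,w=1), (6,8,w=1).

Apply Kruskal's algorithm (sort edges by weight, add if no cycle):

Sorted edges by weight:
  (1,4) w=1
  (2,5) w=1
  (3,8) w=1
  (6,8) w=1
  (6,7) w=1
  (2,6) w=2
  (4,8) w=2
  (1,6) w=3
  (1,7) w=3
  (4,5) w=4
  (1,2) w=5
  (2,8) w=5
  (4,6) w=5
  (5,6) w=5
  (3,7) w=6
  (3,4) w=6
  (1,8) w=7
  (2,7) w=8
  (3,5) w=8
  (5,7) w=8

Add edge (1,4) w=1 -- no cycle. Running total: 1
Add edge (2,5) w=1 -- no cycle. Running total: 2
Add edge (3,8) w=1 -- no cycle. Running total: 3
Add edge (6,8) w=1 -- no cycle. Running total: 4
Add edge (6,7) w=1 -- no cycle. Running total: 5
Add edge (2,6) w=2 -- no cycle. Running total: 7
Add edge (4,8) w=2 -- no cycle. Running total: 9

MST edges: (1,4,w=1), (2,5,w=1), (3,8,w=1), (6,8,w=1), (6,7,w=1), (2,6,w=2), (4,8,w=2)
Total MST weight: 1 + 1 + 1 + 1 + 1 + 2 + 2 = 9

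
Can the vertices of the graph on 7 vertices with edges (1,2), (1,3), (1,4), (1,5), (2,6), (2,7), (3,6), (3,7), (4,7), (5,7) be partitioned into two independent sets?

Step 1: Attempt 2-coloring using BFS:
  Start at vertex 1, assign color 0
  Color vertex 2 with color 1 (neighbor of 1)
  Color vertex 3 with color 1 (neighbor of 1)
  Color vertex 4 with color 1 (neighbor of 1)
  Color vertex 5 with color 1 (neighbor of 1)
  Color vertex 6 with color 0 (neighbor of 2)
  Color vertex 7 with color 0 (neighbor of 2)

Step 2: 2-coloring succeeded. No conflicts found.
  Set A (color 0): {1, 6, 7}
  Set B (color 1): {2, 3, 4, 5}

The graph is bipartite with partition {1, 6, 7}, {2, 3, 4, 5}.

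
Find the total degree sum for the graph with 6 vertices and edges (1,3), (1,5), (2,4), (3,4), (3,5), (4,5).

Step 1: Count edges incident to each vertex:
  deg(1) = 2 (neighbors: 3, 5)
  deg(2) = 1 (neighbors: 4)
  deg(3) = 3 (neighbors: 1, 4, 5)
  deg(4) = 3 (neighbors: 2, 3, 5)
  deg(5) = 3 (neighbors: 1, 3, 4)
  deg(6) = 0 (neighbors: none)

Step 2: Sum all degrees:
  2 + 1 + 3 + 3 + 3 + 0 = 12

Verification: sum of degrees = 2 * |E| = 2 * 6 = 12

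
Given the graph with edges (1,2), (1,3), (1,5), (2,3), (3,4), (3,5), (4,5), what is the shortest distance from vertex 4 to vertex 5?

Step 1: Build adjacency list:
  1: 2, 3, 5
  2: 1, 3
  3: 1, 2, 4, 5
  4: 3, 5
  5: 1, 3, 4

Step 2: BFS from vertex 4 to find shortest path to 5:
  vertex 3 reached at distance 1
  vertex 5 reached at distance 1

Step 3: Shortest path: 4 -> 5
Path length: 1 edge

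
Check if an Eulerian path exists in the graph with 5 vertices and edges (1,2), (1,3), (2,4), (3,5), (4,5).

Step 1: Find the degree of each vertex:
  deg(1) = 2
  deg(2) = 2
  deg(3) = 2
  deg(4) = 2
  deg(5) = 2

Step 2: Count vertices with odd degree:
  All vertices have even degree (0 odd-degree vertices)

Step 3: Apply Euler's theorem:
  - Eulerian circuit exists iff graph is connected and all vertices have even degree
  - Eulerian path exists iff graph is connected and has 0 or 2 odd-degree vertices

Graph is connected with 0 odd-degree vertices.
Both Eulerian circuit and Eulerian path exist.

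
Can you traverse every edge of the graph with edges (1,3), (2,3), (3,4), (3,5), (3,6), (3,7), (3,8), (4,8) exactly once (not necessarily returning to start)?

Step 1: Find the degree of each vertex:
  deg(1) = 1
  deg(2) = 1
  deg(3) = 7
  deg(4) = 2
  deg(5) = 1
  deg(6) = 1
  deg(7) = 1
  deg(8) = 2

Step 2: Count vertices with odd degree:
  Odd-degree vertices: 1, 2, 3, 5, 6, 7 (6 total)

Step 3: Apply Euler's theorem:
  - Eulerian circuit exists iff graph is connected and all vertices have even degree
  - Eulerian path exists iff graph is connected and has 0 or 2 odd-degree vertices

Graph has 6 odd-degree vertices (need 0 or 2).
Neither Eulerian path nor Eulerian circuit exists.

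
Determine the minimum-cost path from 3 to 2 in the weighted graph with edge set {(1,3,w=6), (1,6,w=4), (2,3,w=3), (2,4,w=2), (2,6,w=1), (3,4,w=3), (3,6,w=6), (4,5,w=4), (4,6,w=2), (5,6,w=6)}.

Step 1: Build adjacency list with weights:
  1: 3(w=6), 6(w=4)
  2: 3(w=3), 4(w=2), 6(w=1)
  3: 1(w=6), 2(w=3), 4(w=3), 6(w=6)
  4: 2(w=2), 3(w=3), 5(w=4), 6(w=2)
  5: 4(w=4), 6(w=6)
  6: 1(w=4), 2(w=1), 3(w=6), 4(w=2), 5(w=6)

Step 2: Apply Dijkstra's algorithm from vertex 3:
  Visit vertex 3 (distance=0)
    Update dist[1] = 6
    Update dist[2] = 3
    Update dist[4] = 3
    Update dist[6] = 6
  Visit vertex 2 (distance=3)
    Update dist[6] = 4

Step 3: Shortest path: 3 -> 2
Total weight: 3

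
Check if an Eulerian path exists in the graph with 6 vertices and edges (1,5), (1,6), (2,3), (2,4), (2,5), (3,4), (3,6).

Step 1: Find the degree of each vertex:
  deg(1) = 2
  deg(2) = 3
  deg(3) = 3
  deg(4) = 2
  deg(5) = 2
  deg(6) = 2

Step 2: Count vertices with odd degree:
  Odd-degree vertices: 2, 3 (2 total)

Step 3: Apply Euler's theorem:
  - Eulerian circuit exists iff graph is connected and all vertices have even degree
  - Eulerian path exists iff graph is connected and has 0 or 2 odd-degree vertices

Graph is connected with exactly 2 odd-degree vertices (2, 3).
Eulerian path exists (starting and ending at the odd-degree vertices), but no Eulerian circuit.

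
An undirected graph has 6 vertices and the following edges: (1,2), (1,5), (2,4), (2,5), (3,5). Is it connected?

Step 1: Build adjacency list from edges:
  1: 2, 5
  2: 1, 4, 5
  3: 5
  4: 2
  5: 1, 2, 3
  6: (none)

Step 2: Run BFS/DFS from vertex 1:
  Visited: {1, 2, 5, 4, 3}
  Reached 5 of 6 vertices

Step 3: Only 5 of 6 vertices reached. Graph is disconnected.
Connected components: {1, 2, 3, 4, 5}, {6}
Answer: No, the graph is not connected (2 components).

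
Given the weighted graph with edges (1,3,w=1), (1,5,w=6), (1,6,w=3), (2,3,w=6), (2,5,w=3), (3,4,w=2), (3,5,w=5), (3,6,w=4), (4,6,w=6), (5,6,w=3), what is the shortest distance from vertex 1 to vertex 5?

Step 1: Build adjacency list with weights:
  1: 3(w=1), 5(w=6), 6(w=3)
  2: 3(w=6), 5(w=3)
  3: 1(w=1), 2(w=6), 4(w=2), 5(w=5), 6(w=4)
  4: 3(w=2), 6(w=6)
  5: 1(w=6), 2(w=3), 3(w=5), 6(w=3)
  6: 1(w=3), 3(w=4), 4(w=6), 5(w=3)

Step 2: Apply Dijkstra's algorithm from vertex 1:
  Visit vertex 1 (distance=0)
    Update dist[3] = 1
    Update dist[5] = 6
    Update dist[6] = 3
  Visit vertex 3 (distance=1)
    Update dist[2] = 7
    Update dist[4] = 3
  Visit vertex 4 (distance=3)
  Visit vertex 6 (distance=3)
  Visit vertex 5 (distance=6)

Step 3: Shortest path: 1 -> 5
Total weight: 6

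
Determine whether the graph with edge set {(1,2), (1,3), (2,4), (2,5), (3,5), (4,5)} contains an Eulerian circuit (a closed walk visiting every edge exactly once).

Step 1: Find the degree of each vertex:
  deg(1) = 2
  deg(2) = 3
  deg(3) = 2
  deg(4) = 2
  deg(5) = 3

Step 2: Count vertices with odd degree:
  Odd-degree vertices: 2, 5 (2 total)

Step 3: Apply Euler's theorem:
  - Eulerian circuit exists iff graph is connected and all vertices have even degree
  - Eulerian path exists iff graph is connected and has 0 or 2 odd-degree vertices

Graph is connected with exactly 2 odd-degree vertices (2, 5).
Eulerian path exists (starting and ending at the odd-degree vertices), but no Eulerian circuit.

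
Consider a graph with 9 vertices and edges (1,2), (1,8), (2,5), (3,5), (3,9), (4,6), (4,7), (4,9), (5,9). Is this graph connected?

Step 1: Build adjacency list from edges:
  1: 2, 8
  2: 1, 5
  3: 5, 9
  4: 6, 7, 9
  5: 2, 3, 9
  6: 4
  7: 4
  8: 1
  9: 3, 4, 5

Step 2: Run BFS/DFS from vertex 1:
  Visited: {1, 2, 8, 5, 3, 9, 4, 6, 7}
  Reached 9 of 9 vertices

Step 3: All 9 vertices reached from vertex 1, so the graph is connected.
Answer: Yes, the graph is connected.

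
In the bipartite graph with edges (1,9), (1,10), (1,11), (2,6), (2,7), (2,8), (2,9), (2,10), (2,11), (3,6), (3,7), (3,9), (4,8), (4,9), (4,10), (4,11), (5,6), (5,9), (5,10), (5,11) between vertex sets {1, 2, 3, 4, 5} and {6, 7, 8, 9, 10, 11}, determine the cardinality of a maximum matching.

Step 1: List the neighbors of each left vertex:
  1: 9, 10, 11
  2: 6, 7, 8, 9, 10, 11
  3: 6, 7, 9
  4: 8, 9, 10, 11
  5: 6, 9, 10, 11

Step 2: Greedily match left vertices, then look for augmenting paths:
  Match 1 -- 9
  Match 2 -- 6
  Match 3 -- 7
  Match 4 -- 8
  Match 5 -- 10
  No augmenting path remains.

Step 3: Verify this is maximum:
  Matching size 5 = min(|L|, |R|) = min(5, 6), which is an upper bound, so this matching is maximum.

Maximum matching: {(1,9), (2,6), (3,7), (4,8), (5,10)}
Size: 5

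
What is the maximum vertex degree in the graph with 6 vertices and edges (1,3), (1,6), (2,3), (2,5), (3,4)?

Step 1: Count edges incident to each vertex:
  deg(1) = 2 (neighbors: 3, 6)
  deg(2) = 2 (neighbors: 3, 5)
  deg(3) = 3 (neighbors: 1, 2, 4)
  deg(4) = 1 (neighbors: 3)
  deg(5) = 1 (neighbors: 2)
  deg(6) = 1 (neighbors: 1)

Step 2: Find maximum:
  max(2, 2, 3, 1, 1, 1) = 3 (vertex 3)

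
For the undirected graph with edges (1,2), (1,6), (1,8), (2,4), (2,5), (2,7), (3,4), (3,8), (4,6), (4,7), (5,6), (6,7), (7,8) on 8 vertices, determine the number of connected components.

Step 1: Build adjacency list from edges:
  1: 2, 6, 8
  2: 1, 4, 5, 7
  3: 4, 8
  4: 2, 3, 6, 7
  5: 2, 6
  6: 1, 4, 5, 7
  7: 2, 4, 6, 8
  8: 1, 3, 7

Step 2: Run BFS/DFS from vertex 1:
  Visited: {1, 2, 6, 8, 4, 5, 7, 3}
  Reached 8 of 8 vertices

Step 3: All 8 vertices reached from vertex 1, so the graph is connected.
Number of connected components: 1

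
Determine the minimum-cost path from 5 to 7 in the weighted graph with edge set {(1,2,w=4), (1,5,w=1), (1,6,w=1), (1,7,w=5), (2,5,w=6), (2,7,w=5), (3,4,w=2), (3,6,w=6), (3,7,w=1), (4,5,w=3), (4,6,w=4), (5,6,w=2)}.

Step 1: Build adjacency list with weights:
  1: 2(w=4), 5(w=1), 6(w=1), 7(w=5)
  2: 1(w=4), 5(w=6), 7(w=5)
  3: 4(w=2), 6(w=6), 7(w=1)
  4: 3(w=2), 5(w=3), 6(w=4)
  5: 1(w=1), 2(w=6), 4(w=3), 6(w=2)
  6: 1(w=1), 3(w=6), 4(w=4), 5(w=2)
  7: 1(w=5), 2(w=5), 3(w=1)

Step 2: Apply Dijkstra's algorithm from vertex 5:
  Visit vertex 5 (distance=0)
    Update dist[1] = 1
    Update dist[2] = 6
    Update dist[4] = 3
    Update dist[6] = 2
  Visit vertex 1 (distance=1)
    Update dist[2] = 5
    Update dist[7] = 6
  Visit vertex 6 (distance=2)
    Update dist[3] = 8
  Visit vertex 4 (distance=3)
    Update dist[3] = 5
  Visit vertex 2 (distance=5)
  Visit vertex 3 (distance=5)
  Visit vertex 7 (distance=6)

Step 3: Shortest path: 5 -> 1 -> 7
Total weight: 1 + 5 = 6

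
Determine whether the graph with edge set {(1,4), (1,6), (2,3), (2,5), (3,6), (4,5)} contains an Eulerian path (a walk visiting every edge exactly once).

Step 1: Find the degree of each vertex:
  deg(1) = 2
  deg(2) = 2
  deg(3) = 2
  deg(4) = 2
  deg(5) = 2
  deg(6) = 2

Step 2: Count vertices with odd degree:
  All vertices have even degree (0 odd-degree vertices)

Step 3: Apply Euler's theorem:
  - Eulerian circuit exists iff graph is connected and all vertices have even degree
  - Eulerian path exists iff graph is connected and has 0 or 2 odd-degree vertices

Graph is connected with 0 odd-degree vertices.
Both Eulerian circuit and Eulerian path exist.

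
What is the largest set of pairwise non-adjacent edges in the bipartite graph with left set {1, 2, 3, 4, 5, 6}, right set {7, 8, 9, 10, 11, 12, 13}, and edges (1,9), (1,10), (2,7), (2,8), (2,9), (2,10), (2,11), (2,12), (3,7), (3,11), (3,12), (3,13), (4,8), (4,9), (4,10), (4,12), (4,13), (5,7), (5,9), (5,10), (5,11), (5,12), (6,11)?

Step 1: List the neighbors of each left vertex:
  1: 9, 10
  2: 7, 8, 9, 10, 11, 12
  3: 7, 11, 12, 13
  4: 8, 9, 10, 12, 13
  5: 7, 9, 10, 11, 12
  6: 11

Step 2: Greedily match left vertices, then look for augmenting paths:
  Match 1 -- 9
  Match 2 -- 7
  Match 3 -- 12
  Match 4 -- 8
  Match 5 -- 10
  Match 6 -- 11
  No augmenting path remains.

Step 3: Verify this is maximum:
  Matching size 6 = min(|L|, |R|) = min(6, 7), which is an upper bound, so this matching is maximum.

Maximum matching: {(1,9), (2,7), (3,12), (4,8), (5,10), (6,11)}
Size: 6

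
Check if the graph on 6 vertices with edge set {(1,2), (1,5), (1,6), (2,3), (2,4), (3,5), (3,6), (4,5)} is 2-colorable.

Step 1: Attempt 2-coloring using BFS:
  Start at vertex 1, assign color 0
  Color vertex 2 with color 1 (neighbor of 1)
  Color vertex 5 with color 1 (neighbor of 1)
  Color vertex 6 with color 1 (neighbor of 1)
  Color vertex 3 with color 0 (neighbor of 2)
  Color vertex 4 with color 0 (neighbor of 2)

Step 2: 2-coloring succeeded. No conflicts found.
  Set A (color 0): {1, 3, 4}
  Set B (color 1): {2, 5, 6}

The graph is bipartite with partition {1, 3, 4}, {2, 5, 6}.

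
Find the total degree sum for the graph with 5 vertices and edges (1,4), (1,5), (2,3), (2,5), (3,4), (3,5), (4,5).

Step 1: Count edges incident to each vertex:
  deg(1) = 2 (neighbors: 4, 5)
  deg(2) = 2 (neighbors: 3, 5)
  deg(3) = 3 (neighbors: 2, 4, 5)
  deg(4) = 3 (neighbors: 1, 3, 5)
  deg(5) = 4 (neighbors: 1, 2, 3, 4)

Step 2: Sum all degrees:
  2 + 2 + 3 + 3 + 4 = 14

Verification: sum of degrees = 2 * |E| = 2 * 7 = 14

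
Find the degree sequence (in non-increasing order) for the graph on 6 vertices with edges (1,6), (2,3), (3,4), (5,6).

Step 1: Count edges incident to each vertex:
  deg(1) = 1 (neighbors: 6)
  deg(2) = 1 (neighbors: 3)
  deg(3) = 2 (neighbors: 2, 4)
  deg(4) = 1 (neighbors: 3)
  deg(5) = 1 (neighbors: 6)
  deg(6) = 2 (neighbors: 1, 5)

Step 2: Sort degrees in non-increasing order:
  Degrees: [1, 1, 2, 1, 1, 2] -> sorted: [2, 2, 1, 1, 1, 1]

Degree sequence: [2, 2, 1, 1, 1, 1]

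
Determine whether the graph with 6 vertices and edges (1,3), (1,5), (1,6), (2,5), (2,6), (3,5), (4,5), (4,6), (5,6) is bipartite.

Step 1: Attempt 2-coloring using BFS:
  Start at vertex 1, assign color 0
  Color vertex 3 with color 1 (neighbor of 1)
  Color vertex 5 with color 1 (neighbor of 1)
  Color vertex 6 with color 1 (neighbor of 1)

Step 2: Conflict found! Vertices 3 and 5 are adjacent but have the same color.
This means the graph contains an odd cycle.

The graph is NOT bipartite.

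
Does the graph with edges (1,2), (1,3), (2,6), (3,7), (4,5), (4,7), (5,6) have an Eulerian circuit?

Step 1: Find the degree of each vertex:
  deg(1) = 2
  deg(2) = 2
  deg(3) = 2
  deg(4) = 2
  deg(5) = 2
  deg(6) = 2
  deg(7) = 2

Step 2: Count vertices with odd degree:
  All vertices have even degree (0 odd-degree vertices)

Step 3: Apply Euler's theorem:
  - Eulerian circuit exists iff graph is connected and all vertices have even degree
  - Eulerian path exists iff graph is connected and has 0 or 2 odd-degree vertices

Graph is connected with 0 odd-degree vertices.
Both Eulerian circuit and Eulerian path exist.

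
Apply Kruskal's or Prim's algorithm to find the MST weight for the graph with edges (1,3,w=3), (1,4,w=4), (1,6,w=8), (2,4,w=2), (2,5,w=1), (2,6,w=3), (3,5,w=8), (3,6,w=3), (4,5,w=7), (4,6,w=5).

Apply Kruskal's algorithm (sort edges by weight, add if no cycle):

Sorted edges by weight:
  (2,5) w=1
  (2,4) w=2
  (1,3) w=3
  (2,6) w=3
  (3,6) w=3
  (1,4) w=4
  (4,6) w=5
  (4,5) w=7
  (1,6) w=8
  (3,5) w=8

Add edge (2,5) w=1 -- no cycle. Running total: 1
Add edge (2,4) w=2 -- no cycle. Running total: 3
Add edge (1,3) w=3 -- no cycle. Running total: 6
Add edge (2,6) w=3 -- no cycle. Running total: 9
Add edge (3,6) w=3 -- no cycle. Running total: 12

MST edges: (2,5,w=1), (2,4,w=2), (1,3,w=3), (2,6,w=3), (3,6,w=3)
Total MST weight: 1 + 2 + 3 + 3 + 3 = 12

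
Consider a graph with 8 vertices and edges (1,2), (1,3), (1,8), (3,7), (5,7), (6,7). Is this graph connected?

Step 1: Build adjacency list from edges:
  1: 2, 3, 8
  2: 1
  3: 1, 7
  4: (none)
  5: 7
  6: 7
  7: 3, 5, 6
  8: 1

Step 2: Run BFS/DFS from vertex 1:
  Visited: {1, 2, 3, 8, 7, 5, 6}
  Reached 7 of 8 vertices

Step 3: Only 7 of 8 vertices reached. Graph is disconnected.
Connected components: {1, 2, 3, 5, 6, 7, 8}, {4}
Answer: No, the graph is not connected (2 components).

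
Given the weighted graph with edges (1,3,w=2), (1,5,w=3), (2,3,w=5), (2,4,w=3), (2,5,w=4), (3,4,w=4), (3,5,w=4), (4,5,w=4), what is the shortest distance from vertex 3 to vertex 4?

Step 1: Build adjacency list with weights:
  1: 3(w=2), 5(w=3)
  2: 3(w=5), 4(w=3), 5(w=4)
  3: 1(w=2), 2(w=5), 4(w=4), 5(w=4)
  4: 2(w=3), 3(w=4), 5(w=4)
  5: 1(w=3), 2(w=4), 3(w=4), 4(w=4)

Step 2: Apply Dijkstra's algorithm from vertex 3:
  Visit vertex 3 (distance=0)
    Update dist[1] = 2
    Update dist[2] = 5
    Update dist[4] = 4
    Update dist[5] = 4
  Visit vertex 1 (distance=2)
  Visit vertex 4 (distance=4)

Step 3: Shortest path: 3 -> 4
Total weight: 4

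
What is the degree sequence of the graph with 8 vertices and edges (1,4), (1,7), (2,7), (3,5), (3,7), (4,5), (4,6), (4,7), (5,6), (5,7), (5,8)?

Step 1: Count edges incident to each vertex:
  deg(1) = 2 (neighbors: 4, 7)
  deg(2) = 1 (neighbors: 7)
  deg(3) = 2 (neighbors: 5, 7)
  deg(4) = 4 (neighbors: 1, 5, 6, 7)
  deg(5) = 5 (neighbors: 3, 4, 6, 7, 8)
  deg(6) = 2 (neighbors: 4, 5)
  deg(7) = 5 (neighbors: 1, 2, 3, 4, 5)
  deg(8) = 1 (neighbors: 5)

Step 2: Sort degrees in non-increasing order:
  Degrees: [2, 1, 2, 4, 5, 2, 5, 1] -> sorted: [5, 5, 4, 2, 2, 2, 1, 1]

Degree sequence: [5, 5, 4, 2, 2, 2, 1, 1]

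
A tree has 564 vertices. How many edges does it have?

A tree on n vertices always has exactly n - 1 edges.
For n = 564: edges = 564 - 1 = 563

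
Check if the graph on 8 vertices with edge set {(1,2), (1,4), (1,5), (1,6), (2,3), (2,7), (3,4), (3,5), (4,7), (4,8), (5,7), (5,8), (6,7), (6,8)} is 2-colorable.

Step 1: Attempt 2-coloring using BFS:
  Start at vertex 1, assign color 0
  Color vertex 2 with color 1 (neighbor of 1)
  Color vertex 4 with color 1 (neighbor of 1)
  Color vertex 5 with color 1 (neighbor of 1)
  Color vertex 6 with color 1 (neighbor of 1)
  Color vertex 3 with color 0 (neighbor of 2)
  Color vertex 7 with color 0 (neighbor of 2)
  Color vertex 8 with color 0 (neighbor of 4)

Step 2: 2-coloring succeeded. No conflicts found.
  Set A (color 0): {1, 3, 7, 8}
  Set B (color 1): {2, 4, 5, 6}

The graph is bipartite with partition {1, 3, 7, 8}, {2, 4, 5, 6}.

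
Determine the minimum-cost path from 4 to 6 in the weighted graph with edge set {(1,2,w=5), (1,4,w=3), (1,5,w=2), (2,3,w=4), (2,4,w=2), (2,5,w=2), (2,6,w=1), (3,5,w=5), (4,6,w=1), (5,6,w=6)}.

Step 1: Build adjacency list with weights:
  1: 2(w=5), 4(w=3), 5(w=2)
  2: 1(w=5), 3(w=4), 4(w=2), 5(w=2), 6(w=1)
  3: 2(w=4), 5(w=5)
  4: 1(w=3), 2(w=2), 6(w=1)
  5: 1(w=2), 2(w=2), 3(w=5), 6(w=6)
  6: 2(w=1), 4(w=1), 5(w=6)

Step 2: Apply Dijkstra's algorithm from vertex 4:
  Visit vertex 4 (distance=0)
    Update dist[1] = 3
    Update dist[2] = 2
    Update dist[6] = 1
  Visit vertex 6 (distance=1)
    Update dist[5] = 7

Step 3: Shortest path: 4 -> 6
Total weight: 1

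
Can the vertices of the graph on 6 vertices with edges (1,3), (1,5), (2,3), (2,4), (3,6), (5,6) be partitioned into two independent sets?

Step 1: Attempt 2-coloring using BFS:
  Start at vertex 1, assign color 0
  Color vertex 3 with color 1 (neighbor of 1)
  Color vertex 5 with color 1 (neighbor of 1)
  Color vertex 2 with color 0 (neighbor of 3)
  Color vertex 6 with color 0 (neighbor of 3)
  Color vertex 4 with color 1 (neighbor of 2)

Step 2: 2-coloring succeeded. No conflicts found.
  Set A (color 0): {1, 2, 6}
  Set B (color 1): {3, 4, 5}

The graph is bipartite with partition {1, 2, 6}, {3, 4, 5}.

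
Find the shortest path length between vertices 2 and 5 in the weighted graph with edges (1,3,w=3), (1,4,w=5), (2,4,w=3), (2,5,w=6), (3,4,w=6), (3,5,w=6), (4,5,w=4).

Step 1: Build adjacency list with weights:
  1: 3(w=3), 4(w=5)
  2: 4(w=3), 5(w=6)
  3: 1(w=3), 4(w=6), 5(w=6)
  4: 1(w=5), 2(w=3), 3(w=6), 5(w=4)
  5: 2(w=6), 3(w=6), 4(w=4)

Step 2: Apply Dijkstra's algorithm from vertex 2:
  Visit vertex 2 (distance=0)
    Update dist[4] = 3
    Update dist[5] = 6
  Visit vertex 4 (distance=3)
    Update dist[1] = 8
    Update dist[3] = 9
  Visit vertex 5 (distance=6)

Step 3: Shortest path: 2 -> 5
Total weight: 6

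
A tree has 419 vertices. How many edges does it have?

A tree on n vertices always has exactly n - 1 edges.
For n = 419: edges = 419 - 1 = 418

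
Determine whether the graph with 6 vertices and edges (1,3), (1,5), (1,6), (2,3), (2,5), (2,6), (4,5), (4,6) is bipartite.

Step 1: Attempt 2-coloring using BFS:
  Start at vertex 1, assign color 0
  Color vertex 3 with color 1 (neighbor of 1)
  Color vertex 5 with color 1 (neighbor of 1)
  Color vertex 6 with color 1 (neighbor of 1)
  Color vertex 2 with color 0 (neighbor of 3)
  Color vertex 4 with color 0 (neighbor of 5)

Step 2: 2-coloring succeeded. No conflicts found.
  Set A (color 0): {1, 2, 4}
  Set B (color 1): {3, 5, 6}

The graph is bipartite with partition {1, 2, 4}, {3, 5, 6}.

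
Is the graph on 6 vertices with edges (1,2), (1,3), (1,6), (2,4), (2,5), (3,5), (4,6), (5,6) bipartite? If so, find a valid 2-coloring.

Step 1: Attempt 2-coloring using BFS:
  Start at vertex 1, assign color 0
  Color vertex 2 with color 1 (neighbor of 1)
  Color vertex 3 with color 1 (neighbor of 1)
  Color vertex 6 with color 1 (neighbor of 1)
  Color vertex 4 with color 0 (neighbor of 2)
  Color vertex 5 with color 0 (neighbor of 2)

Step 2: 2-coloring succeeded. No conflicts found.
  Set A (color 0): {1, 4, 5}
  Set B (color 1): {2, 3, 6}

The graph is bipartite with partition {1, 4, 5}, {2, 3, 6}.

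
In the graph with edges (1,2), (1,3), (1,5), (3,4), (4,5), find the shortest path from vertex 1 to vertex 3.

Step 1: Build adjacency list:
  1: 2, 3, 5
  2: 1
  3: 1, 4
  4: 3, 5
  5: 1, 4

Step 2: BFS from vertex 1 to find shortest path to 3:
  vertex 2 reached at distance 1
  vertex 3 reached at distance 1

Step 3: Shortest path: 1 -> 3
Path length: 1 edge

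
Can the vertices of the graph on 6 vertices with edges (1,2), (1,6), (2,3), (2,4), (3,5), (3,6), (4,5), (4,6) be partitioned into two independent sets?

Step 1: Attempt 2-coloring using BFS:
  Start at vertex 1, assign color 0
  Color vertex 2 with color 1 (neighbor of 1)
  Color vertex 6 with color 1 (neighbor of 1)
  Color vertex 3 with color 0 (neighbor of 2)
  Color vertex 4 with color 0 (neighbor of 2)
  Color vertex 5 with color 1 (neighbor of 3)

Step 2: 2-coloring succeeded. No conflicts found.
  Set A (color 0): {1, 3, 4}
  Set B (color 1): {2, 5, 6}

The graph is bipartite with partition {1, 3, 4}, {2, 5, 6}.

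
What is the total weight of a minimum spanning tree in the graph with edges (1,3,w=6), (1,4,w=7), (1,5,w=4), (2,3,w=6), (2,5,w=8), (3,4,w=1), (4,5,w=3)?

Apply Kruskal's algorithm (sort edges by weight, add if no cycle):

Sorted edges by weight:
  (3,4) w=1
  (4,5) w=3
  (1,5) w=4
  (1,3) w=6
  (2,3) w=6
  (1,4) w=7
  (2,5) w=8

Add edge (3,4) w=1 -- no cycle. Running total: 1
Add edge (4,5) w=3 -- no cycle. Running total: 4
Add edge (1,5) w=4 -- no cycle. Running total: 8
Skip edge (1,3) w=6 -- would create cycle
Add edge (2,3) w=6 -- no cycle. Running total: 14

MST edges: (3,4,w=1), (4,5,w=3), (1,5,w=4), (2,3,w=6)
Total MST weight: 1 + 3 + 4 + 6 = 14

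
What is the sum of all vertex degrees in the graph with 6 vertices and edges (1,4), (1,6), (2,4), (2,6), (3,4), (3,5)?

Step 1: Count edges incident to each vertex:
  deg(1) = 2 (neighbors: 4, 6)
  deg(2) = 2 (neighbors: 4, 6)
  deg(3) = 2 (neighbors: 4, 5)
  deg(4) = 3 (neighbors: 1, 2, 3)
  deg(5) = 1 (neighbors: 3)
  deg(6) = 2 (neighbors: 1, 2)

Step 2: Sum all degrees:
  2 + 2 + 2 + 3 + 1 + 2 = 12

Verification: sum of degrees = 2 * |E| = 2 * 6 = 12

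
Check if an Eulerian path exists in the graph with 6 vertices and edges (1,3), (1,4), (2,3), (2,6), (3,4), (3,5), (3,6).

Step 1: Find the degree of each vertex:
  deg(1) = 2
  deg(2) = 2
  deg(3) = 5
  deg(4) = 2
  deg(5) = 1
  deg(6) = 2

Step 2: Count vertices with odd degree:
  Odd-degree vertices: 3, 5 (2 total)

Step 3: Apply Euler's theorem:
  - Eulerian circuit exists iff graph is connected and all vertices have even degree
  - Eulerian path exists iff graph is connected and has 0 or 2 odd-degree vertices

Graph is connected with exactly 2 odd-degree vertices (3, 5).
Eulerian path exists (starting and ending at the odd-degree vertices), but no Eulerian circuit.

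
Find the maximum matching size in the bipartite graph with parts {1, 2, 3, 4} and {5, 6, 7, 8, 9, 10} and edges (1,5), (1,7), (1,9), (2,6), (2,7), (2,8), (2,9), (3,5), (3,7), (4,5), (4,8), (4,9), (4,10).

Step 1: List the neighbors of each left vertex:
  1: 5, 7, 9
  2: 6, 7, 8, 9
  3: 5, 7
  4: 5, 8, 9, 10

Step 2: Greedily match left vertices, then look for augmenting paths:
  Match 1 -- 5
  Match 2 -- 6
  Match 3 -- 7
  Match 4 -- 8
  No augmenting path remains.

Step 3: Verify this is maximum:
  Matching size 4 = min(|L|, |R|) = min(4, 6), which is an upper bound, so this matching is maximum.

Maximum matching: {(1,5), (2,6), (3,7), (4,8)}
Size: 4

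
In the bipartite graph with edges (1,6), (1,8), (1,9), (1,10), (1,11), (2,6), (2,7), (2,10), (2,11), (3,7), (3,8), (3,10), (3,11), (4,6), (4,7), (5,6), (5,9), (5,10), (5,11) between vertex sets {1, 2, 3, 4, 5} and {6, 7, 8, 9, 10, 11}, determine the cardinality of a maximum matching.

Step 1: List the neighbors of each left vertex:
  1: 6, 8, 9, 10, 11
  2: 6, 7, 10, 11
  3: 7, 8, 10, 11
  4: 6, 7
  5: 6, 9, 10, 11

Step 2: Greedily match left vertices, then look for augmenting paths:
  Match 1 -- 10
  Match 2 -- 7
  Match 3 -- 8
  Match 4 -- 6
  Match 5 -- 9
  No augmenting path remains.

Step 3: Verify this is maximum:
  Matching size 5 = min(|L|, |R|) = min(5, 6), which is an upper bound, so this matching is maximum.

Maximum matching: {(1,10), (2,7), (3,8), (4,6), (5,9)}
Size: 5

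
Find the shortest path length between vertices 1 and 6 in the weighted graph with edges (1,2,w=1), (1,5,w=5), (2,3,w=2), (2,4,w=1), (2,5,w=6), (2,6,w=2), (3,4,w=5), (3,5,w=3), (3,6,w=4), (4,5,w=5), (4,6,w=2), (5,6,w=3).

Step 1: Build adjacency list with weights:
  1: 2(w=1), 5(w=5)
  2: 1(w=1), 3(w=2), 4(w=1), 5(w=6), 6(w=2)
  3: 2(w=2), 4(w=5), 5(w=3), 6(w=4)
  4: 2(w=1), 3(w=5), 5(w=5), 6(w=2)
  5: 1(w=5), 2(w=6), 3(w=3), 4(w=5), 6(w=3)
  6: 2(w=2), 3(w=4), 4(w=2), 5(w=3)

Step 2: Apply Dijkstra's algorithm from vertex 1:
  Visit vertex 1 (distance=0)
    Update dist[2] = 1
    Update dist[5] = 5
  Visit vertex 2 (distance=1)
    Update dist[3] = 3
    Update dist[4] = 2
    Update dist[6] = 3
  Visit vertex 4 (distance=2)
  Visit vertex 3 (distance=3)
  Visit vertex 6 (distance=3)

Step 3: Shortest path: 1 -> 2 -> 6
Total weight: 1 + 2 = 3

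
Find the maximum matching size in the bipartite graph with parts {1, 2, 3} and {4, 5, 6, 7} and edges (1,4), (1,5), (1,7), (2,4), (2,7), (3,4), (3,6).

Step 1: List the neighbors of each left vertex:
  1: 4, 5, 7
  2: 4, 7
  3: 4, 6

Step 2: Greedily match left vertices, then look for augmenting paths:
  Match 1 -- 4
  Match 2 -- 7
  Match 3 -- 6
  No augmenting path remains.

Step 3: Verify this is maximum:
  Matching size 3 = min(|L|, |R|) = min(3, 4), which is an upper bound, so this matching is maximum.

Maximum matching: {(1,4), (2,7), (3,6)}
Size: 3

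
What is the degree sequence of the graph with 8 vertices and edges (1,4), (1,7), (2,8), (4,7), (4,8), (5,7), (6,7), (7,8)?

Step 1: Count edges incident to each vertex:
  deg(1) = 2 (neighbors: 4, 7)
  deg(2) = 1 (neighbors: 8)
  deg(3) = 0 (neighbors: none)
  deg(4) = 3 (neighbors: 1, 7, 8)
  deg(5) = 1 (neighbors: 7)
  deg(6) = 1 (neighbors: 7)
  deg(7) = 5 (neighbors: 1, 4, 5, 6, 8)
  deg(8) = 3 (neighbors: 2, 4, 7)

Step 2: Sort degrees in non-increasing order:
  Degrees: [2, 1, 0, 3, 1, 1, 5, 3] -> sorted: [5, 3, 3, 2, 1, 1, 1, 0]

Degree sequence: [5, 3, 3, 2, 1, 1, 1, 0]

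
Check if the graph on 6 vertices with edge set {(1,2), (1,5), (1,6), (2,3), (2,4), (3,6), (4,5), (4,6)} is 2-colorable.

Step 1: Attempt 2-coloring using BFS:
  Start at vertex 1, assign color 0
  Color vertex 2 with color 1 (neighbor of 1)
  Color vertex 5 with color 1 (neighbor of 1)
  Color vertex 6 with color 1 (neighbor of 1)
  Color vertex 3 with color 0 (neighbor of 2)
  Color vertex 4 with color 0 (neighbor of 2)

Step 2: 2-coloring succeeded. No conflicts found.
  Set A (color 0): {1, 3, 4}
  Set B (color 1): {2, 5, 6}

The graph is bipartite with partition {1, 3, 4}, {2, 5, 6}.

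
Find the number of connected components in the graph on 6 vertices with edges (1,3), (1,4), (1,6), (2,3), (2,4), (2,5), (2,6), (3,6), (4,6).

Step 1: Build adjacency list from edges:
  1: 3, 4, 6
  2: 3, 4, 5, 6
  3: 1, 2, 6
  4: 1, 2, 6
  5: 2
  6: 1, 2, 3, 4

Step 2: Run BFS/DFS from vertex 1:
  Visited: {1, 3, 4, 6, 2, 5}
  Reached 6 of 6 vertices

Step 3: All 6 vertices reached from vertex 1, so the graph is connected.
Number of connected components: 1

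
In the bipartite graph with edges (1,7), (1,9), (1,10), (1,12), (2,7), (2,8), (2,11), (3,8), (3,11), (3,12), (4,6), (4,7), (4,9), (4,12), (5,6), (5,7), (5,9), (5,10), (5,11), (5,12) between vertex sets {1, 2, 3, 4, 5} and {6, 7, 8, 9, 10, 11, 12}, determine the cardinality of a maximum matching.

Step 1: List the neighbors of each left vertex:
  1: 7, 9, 10, 12
  2: 7, 8, 11
  3: 8, 11, 12
  4: 6, 7, 9, 12
  5: 6, 7, 9, 10, 11, 12

Step 2: Greedily match left vertices, then look for augmenting paths:
  Match 1 -- 7
  Match 2 -- 8
  Match 3 -- 11
  Match 4 -- 6
  Match 5 -- 9
  No augmenting path remains.

Step 3: Verify this is maximum:
  Matching size 5 = min(|L|, |R|) = min(5, 7), which is an upper bound, so this matching is maximum.

Maximum matching: {(1,7), (2,8), (3,11), (4,6), (5,9)}
Size: 5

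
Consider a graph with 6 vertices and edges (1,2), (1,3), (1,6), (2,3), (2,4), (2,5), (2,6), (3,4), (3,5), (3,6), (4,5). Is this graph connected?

Step 1: Build adjacency list from edges:
  1: 2, 3, 6
  2: 1, 3, 4, 5, 6
  3: 1, 2, 4, 5, 6
  4: 2, 3, 5
  5: 2, 3, 4
  6: 1, 2, 3

Step 2: Run BFS/DFS from vertex 1:
  Visited: {1, 2, 3, 6, 4, 5}
  Reached 6 of 6 vertices

Step 3: All 6 vertices reached from vertex 1, so the graph is connected.
Answer: Yes, the graph is connected.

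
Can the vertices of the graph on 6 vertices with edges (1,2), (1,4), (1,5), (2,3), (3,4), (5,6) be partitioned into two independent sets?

Step 1: Attempt 2-coloring using BFS:
  Start at vertex 1, assign color 0
  Color vertex 2 with color 1 (neighbor of 1)
  Color vertex 4 with color 1 (neighbor of 1)
  Color vertex 5 with color 1 (neighbor of 1)
  Color vertex 3 with color 0 (neighbor of 2)
  Color vertex 6 with color 0 (neighbor of 5)

Step 2: 2-coloring succeeded. No conflicts found.
  Set A (color 0): {1, 3, 6}
  Set B (color 1): {2, 4, 5}

The graph is bipartite with partition {1, 3, 6}, {2, 4, 5}.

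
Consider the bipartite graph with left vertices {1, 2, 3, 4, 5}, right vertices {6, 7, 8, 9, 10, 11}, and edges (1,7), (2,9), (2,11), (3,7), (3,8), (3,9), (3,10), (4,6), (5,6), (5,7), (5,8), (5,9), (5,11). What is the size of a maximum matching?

Step 1: List the neighbors of each left vertex:
  1: 7
  2: 9, 11
  3: 7, 8, 9, 10
  4: 6
  5: 6, 7, 8, 9, 11

Step 2: Greedily match left vertices, then look for augmenting paths:
  Match 1 -- 7
  Match 2 -- 9
  Match 3 -- 8
  Match 4 -- 6
  Match 5 -- 11
  No augmenting path remains.

Step 3: Verify this is maximum:
  Matching size 5 = min(|L|, |R|) = min(5, 6), which is an upper bound, so this matching is maximum.

Maximum matching: {(1,7), (2,9), (3,8), (4,6), (5,11)}
Size: 5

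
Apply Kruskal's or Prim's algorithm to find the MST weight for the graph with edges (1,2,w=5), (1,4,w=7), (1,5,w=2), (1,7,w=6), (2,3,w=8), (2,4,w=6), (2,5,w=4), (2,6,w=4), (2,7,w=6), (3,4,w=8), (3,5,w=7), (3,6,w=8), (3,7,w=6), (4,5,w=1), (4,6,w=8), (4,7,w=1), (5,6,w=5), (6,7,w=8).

Apply Kruskal's algorithm (sort edges by weight, add if no cycle):

Sorted edges by weight:
  (4,5) w=1
  (4,7) w=1
  (1,5) w=2
  (2,5) w=4
  (2,6) w=4
  (1,2) w=5
  (5,6) w=5
  (1,7) w=6
  (2,4) w=6
  (2,7) w=6
  (3,7) w=6
  (1,4) w=7
  (3,5) w=7
  (2,3) w=8
  (3,4) w=8
  (3,6) w=8
  (4,6) w=8
  (6,7) w=8

Add edge (4,5) w=1 -- no cycle. Running total: 1
Add edge (4,7) w=1 -- no cycle. Running total: 2
Add edge (1,5) w=2 -- no cycle. Running total: 4
Add edge (2,5) w=4 -- no cycle. Running total: 8
Add edge (2,6) w=4 -- no cycle. Running total: 12
Skip edge (1,2) w=5 -- would create cycle
Skip edge (5,6) w=5 -- would create cycle
Skip edge (1,7) w=6 -- would create cycle
Skip edge (2,4) w=6 -- would create cycle
Skip edge (2,7) w=6 -- would create cycle
Add edge (3,7) w=6 -- no cycle. Running total: 18

MST edges: (4,5,w=1), (4,7,w=1), (1,5,w=2), (2,5,w=4), (2,6,w=4), (3,7,w=6)
Total MST weight: 1 + 1 + 2 + 4 + 4 + 6 = 18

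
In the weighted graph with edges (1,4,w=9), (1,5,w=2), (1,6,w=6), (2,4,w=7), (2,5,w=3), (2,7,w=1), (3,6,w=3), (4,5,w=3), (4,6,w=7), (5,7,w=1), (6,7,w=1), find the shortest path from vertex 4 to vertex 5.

Step 1: Build adjacency list with weights:
  1: 4(w=9), 5(w=2), 6(w=6)
  2: 4(w=7), 5(w=3), 7(w=1)
  3: 6(w=3)
  4: 1(w=9), 2(w=7), 5(w=3), 6(w=7)
  5: 1(w=2), 2(w=3), 4(w=3), 7(w=1)
  6: 1(w=6), 3(w=3), 4(w=7), 7(w=1)
  7: 2(w=1), 5(w=1), 6(w=1)

Step 2: Apply Dijkstra's algorithm from vertex 4:
  Visit vertex 4 (distance=0)
    Update dist[1] = 9
    Update dist[2] = 7
    Update dist[5] = 3
    Update dist[6] = 7
  Visit vertex 5 (distance=3)
    Update dist[1] = 5
    Update dist[2] = 6
    Update dist[7] = 4

Step 3: Shortest path: 4 -> 5
Total weight: 3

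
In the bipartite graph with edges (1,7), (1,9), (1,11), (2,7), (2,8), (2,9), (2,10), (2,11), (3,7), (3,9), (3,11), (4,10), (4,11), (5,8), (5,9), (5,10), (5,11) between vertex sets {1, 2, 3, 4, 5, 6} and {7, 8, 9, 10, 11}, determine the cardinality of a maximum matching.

Step 1: List the neighbors of each left vertex:
  1: 7, 9, 11
  2: 7, 8, 9, 10, 11
  3: 7, 9, 11
  4: 10, 11
  5: 8, 9, 10, 11
  6: (none)

Step 2: Greedily match left vertices, then look for augmenting paths:
  Match 1 -- 7
  Match 2 -- 8
  Match 3 -- 9
  Match 4 -- 10
  Match 5 -- 11
  No augmenting path remains.

Step 3: Verify this is maximum:
  Matching size 5 = min(|L|, |R|) = min(6, 5), which is an upper bound, so this matching is maximum.

Maximum matching: {(1,7), (2,8), (3,9), (4,10), (5,11)}
Size: 5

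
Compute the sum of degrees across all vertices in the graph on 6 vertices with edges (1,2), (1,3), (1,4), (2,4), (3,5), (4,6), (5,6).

Step 1: Count edges incident to each vertex:
  deg(1) = 3 (neighbors: 2, 3, 4)
  deg(2) = 2 (neighbors: 1, 4)
  deg(3) = 2 (neighbors: 1, 5)
  deg(4) = 3 (neighbors: 1, 2, 6)
  deg(5) = 2 (neighbors: 3, 6)
  deg(6) = 2 (neighbors: 4, 5)

Step 2: Sum all degrees:
  3 + 2 + 2 + 3 + 2 + 2 = 14

Verification: sum of degrees = 2 * |E| = 2 * 7 = 14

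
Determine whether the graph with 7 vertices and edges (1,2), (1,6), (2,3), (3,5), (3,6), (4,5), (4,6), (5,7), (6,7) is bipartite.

Step 1: Attempt 2-coloring using BFS:
  Start at vertex 1, assign color 0
  Color vertex 2 with color 1 (neighbor of 1)
  Color vertex 6 with color 1 (neighbor of 1)
  Color vertex 3 with color 0 (neighbor of 2)
  Color vertex 4 with color 0 (neighbor of 6)
  Color vertex 7 with color 0 (neighbor of 6)
  Color vertex 5 with color 1 (neighbor of 3)

Step 2: 2-coloring succeeded. No conflicts found.
  Set A (color 0): {1, 3, 4, 7}
  Set B (color 1): {2, 5, 6}

The graph is bipartite with partition {1, 3, 4, 7}, {2, 5, 6}.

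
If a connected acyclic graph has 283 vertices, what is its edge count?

A tree on n vertices always has exactly n - 1 edges.
For n = 283: edges = 283 - 1 = 282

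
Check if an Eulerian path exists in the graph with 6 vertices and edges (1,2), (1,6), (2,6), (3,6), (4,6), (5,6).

Step 1: Find the degree of each vertex:
  deg(1) = 2
  deg(2) = 2
  deg(3) = 1
  deg(4) = 1
  deg(5) = 1
  deg(6) = 5

Step 2: Count vertices with odd degree:
  Odd-degree vertices: 3, 4, 5, 6 (4 total)

Step 3: Apply Euler's theorem:
  - Eulerian circuit exists iff graph is connected and all vertices have even degree
  - Eulerian path exists iff graph is connected and has 0 or 2 odd-degree vertices

Graph has 4 odd-degree vertices (need 0 or 2).
Neither Eulerian path nor Eulerian circuit exists.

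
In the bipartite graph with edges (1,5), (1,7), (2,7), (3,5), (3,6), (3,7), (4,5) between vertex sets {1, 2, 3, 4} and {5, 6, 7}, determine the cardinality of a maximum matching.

Step 1: List the neighbors of each left vertex:
  1: 5, 7
  2: 7
  3: 5, 6, 7
  4: 5

Step 2: Greedily match left vertices, then look for augmenting paths:
  Match 1 -- 5
  Match 2 -- 7
  Match 3 -- 6
  No augmenting path remains.

Step 3: Verify this is maximum:
  Matching size 3 = min(|L|, |R|) = min(4, 3), which is an upper bound, so this matching is maximum.

Maximum matching: {(1,5), (2,7), (3,6)}
Size: 3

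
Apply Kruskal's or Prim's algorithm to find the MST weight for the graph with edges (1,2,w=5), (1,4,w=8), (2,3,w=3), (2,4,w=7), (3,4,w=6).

Apply Kruskal's algorithm (sort edges by weight, add if no cycle):

Sorted edges by weight:
  (2,3) w=3
  (1,2) w=5
  (3,4) w=6
  (2,4) w=7
  (1,4) w=8

Add edge (2,3) w=3 -- no cycle. Running total: 3
Add edge (1,2) w=5 -- no cycle. Running total: 8
Add edge (3,4) w=6 -- no cycle. Running total: 14

MST edges: (2,3,w=3), (1,2,w=5), (3,4,w=6)
Total MST weight: 3 + 5 + 6 = 14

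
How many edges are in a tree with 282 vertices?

A tree on n vertices always has exactly n - 1 edges.
For n = 282: edges = 282 - 1 = 281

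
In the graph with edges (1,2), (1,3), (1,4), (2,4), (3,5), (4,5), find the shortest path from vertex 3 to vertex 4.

Step 1: Build adjacency list:
  1: 2, 3, 4
  2: 1, 4
  3: 1, 5
  4: 1, 2, 5
  5: 3, 4

Step 2: BFS from vertex 3 to find shortest path to 4:
  vertex 1 reached at distance 1
  vertex 5 reached at distance 1
  vertex 2 reached at distance 2
  vertex 4 reached at distance 2

Step 3: Shortest path: 3 -> 5 -> 4
Path length: 2 edges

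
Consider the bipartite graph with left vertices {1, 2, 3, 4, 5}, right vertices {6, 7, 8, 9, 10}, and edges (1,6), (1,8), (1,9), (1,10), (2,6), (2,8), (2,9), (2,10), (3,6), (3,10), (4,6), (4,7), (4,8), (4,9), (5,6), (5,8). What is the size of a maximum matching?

Step 1: List the neighbors of each left vertex:
  1: 6, 8, 9, 10
  2: 6, 8, 9, 10
  3: 6, 10
  4: 6, 7, 8, 9
  5: 6, 8

Step 2: Greedily match left vertices, then look for augmenting paths:
  Match 1 -- 9
  Match 2 -- 8
  Match 3 -- 10
  Match 4 -- 7
  Match 5 -- 6
  No augmenting path remains.

Step 3: Verify this is maximum:
  Matching size 5 = min(|L|, |R|) = min(5, 5), which is an upper bound, so this matching is maximum.

Maximum matching: {(1,9), (2,8), (3,10), (4,7), (5,6)}
Size: 5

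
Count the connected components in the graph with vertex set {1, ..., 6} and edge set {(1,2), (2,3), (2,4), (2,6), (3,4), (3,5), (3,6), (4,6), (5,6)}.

Step 1: Build adjacency list from edges:
  1: 2
  2: 1, 3, 4, 6
  3: 2, 4, 5, 6
  4: 2, 3, 6
  5: 3, 6
  6: 2, 3, 4, 5

Step 2: Run BFS/DFS from vertex 1:
  Visited: {1, 2, 3, 4, 6, 5}
  Reached 6 of 6 vertices

Step 3: All 6 vertices reached from vertex 1, so the graph is connected.
Number of connected components: 1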